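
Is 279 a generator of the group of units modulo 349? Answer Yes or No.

No

φ(349) = 349 − 1 = 348 = 2^2 · 3 · 29.
Test 279^(348/q) mod 349 for each prime factor q of 348:
279^174 ≡ 1 (mod 349)  [q = 2: ≡ 1 ✗]
279^116 ≡ 226 (mod 349)  [q = 3: ≢ 1 ✓]
279^12 ≡ 210 (mod 349)  [q = 29: ≢ 1 ✓]
279^174 ≡ 1 shows ord(279) | 174, strictly less than φ(349); not a primitive root.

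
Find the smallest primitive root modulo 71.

7

φ(71) = 71 − 1 = 70 = 2 · 5 · 7.
g is a primitive root iff g^(70/q) ≢ 1 (mod 71) for each prime q ∈ {2, 5, 7}.
g = 2: 2^35 ≡ 1 — hits 1, so not a primitive root.
g = 3: 3^35 ≡ 1 — hits 1, so not a primitive root.
g = 4: 4^35 ≡ 1 — hits 1, so not a primitive root.
g = 5: 5^35 ≡ 1 — hits 1, so not a primitive root.
g = 6: 6^35 ≡ 1 — hits 1, so not a primitive root.
g = 7: 7^35 ≡ 70; 7^14 ≡ 54; 7^10 ≡ 45 — none is 1, so 7 is a primitive root.
The smallest primitive root modulo 71 is 7.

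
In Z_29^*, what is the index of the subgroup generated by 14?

ord(14) | φ(29) = 29 − 1 = 28 = 2^2 · 7.
Divisors of 28: 1, 2, 4, 7, 14, 28.
Check 14^d mod 29 for each divisor in increasing order:
14^1 ≡ 14 (mod 29)
14^2 ≡ 22 (mod 29)
14^4 ≡ 20 (mod 29)
14^7 ≡ 12 (mod 29)
14^14 ≡ 28 (mod 29)
14^28 ≡ 1 (mod 29) ✓
Thus |⟨14⟩| = ord(14) = 28.
The index is φ(29) / ord(14) = 28 / 28 = 1.

1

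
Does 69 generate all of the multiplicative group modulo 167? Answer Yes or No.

φ(167) = 167 − 1 = 166 = 2 · 83.
It suffices to check that the order of 69 is not a proper divisor of 166: compute 69^(166/q) for q ∈ {2, 83}.
69^83 ≡ 166 (mod 167)  [q = 2: ≢ 1 ✓]
69^2 ≡ 85 (mod 167)  [q = 83: ≢ 1 ✓]
Every test exponent gives a nontrivial residue, hence 69 generates the full group.

Yes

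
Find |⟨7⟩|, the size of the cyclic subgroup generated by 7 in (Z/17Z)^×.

16

Since 7 ∈ (Z/17Z)^×, its order divides φ(17) = 17 − 1 = 16 = 2^4.
Divisors of 16: 1, 2, 4, 8, 16.
Check 7^d mod 17 for each divisor in increasing order:
7^1 ≡ 7 (mod 17)
7^2 ≡ 15 (mod 17)
7^4 ≡ 4 (mod 17)
7^8 ≡ 16 (mod 17)
7^16 ≡ 1 (mod 17) ✓
The smallest such exponent is 16, so the order of 7 is 16.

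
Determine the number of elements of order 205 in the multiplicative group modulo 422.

0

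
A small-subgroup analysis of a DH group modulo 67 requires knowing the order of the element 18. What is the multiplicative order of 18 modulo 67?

Since 18 ∈ (Z/67Z)^×, its order divides φ(67) = 67 − 1 = 66 = 2 · 3 · 11.
Divisors of 66: 1, 2, 3, 6, 11, 22, 33, 66.
Check 18^d mod 67 for each divisor in increasing order:
18^1 ≡ 18
18^2 ≡ 56
18^3 ≡ 3
18^6 ≡ 9
18^11 ≡ 38
18^22 ≡ 37
18^33 ≡ 66
18^66 ≡ 1
The smallest such exponent is 66, so the order of 18 is 66.

66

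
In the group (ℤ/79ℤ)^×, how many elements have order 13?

12

φ(79) = 79 − 1 = 78 = 2 · 3 · 13.
Since (Z/79Z)^× is cyclic of order 78, the number of elements of order d is φ(d) when d | 78 and 0 otherwise.
13 | 78, and φ(13) = 13 − 1 = 12.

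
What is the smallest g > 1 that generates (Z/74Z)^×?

5

φ(74) = φ(2)·φ(37) = 1·36 = 36 = 2^2 · 3^2.
g is a primitive root iff g^(36/q) ≢ 1 (mod 74) for each prime q ∈ {2, 3}.
g = 2: gcd(2, 74) = 2 > 1, not a unit — skip.
g = 3: 3^18 ≡ 1 — hits 1, so not a primitive root.
g = 4: gcd(4, 74) = 2 > 1, not a unit — skip.
g = 5: 5^18 ≡ 73; 5^12 ≡ 47 — none is 1, so 5 is a primitive root.
Hence the least primitive root of 74 is 5.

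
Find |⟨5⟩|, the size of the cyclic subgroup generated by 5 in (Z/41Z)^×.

20

Since 5 ∈ (Z/41Z)^×, its order divides φ(41) = 41 − 1 = 40 = 2^3 · 5.
Divisors of 40: 1, 2, 4, 5, 8, 10, 20, 40.
Compute 5^d (mod 41) for the divisors d until we hit 1:
5^1 ≡ 5 (mod 41)
5^2 ≡ 25 (mod 41)
5^4 ≡ 10 (mod 41)
5^5 ≡ 9 (mod 41)
5^8 ≡ 18 (mod 41)
5^10 ≡ 40 (mod 41)
5^20 ≡ 1 (mod 41) ✓
The smallest such exponent is 20, so the order of 5 is 20.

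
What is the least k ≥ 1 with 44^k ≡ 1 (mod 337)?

336

Since 44 ∈ (Z/337Z)^×, its order divides φ(337) = 337 − 1 = 336 = 2^4 · 3 · 7.
Divisors of 336: 1, 2, 3, 4, 6, 7, 8, 12, 14, 16, 21, 24, 28, 42, 48, 56, 84, 112, 168, 336.
Evaluate successive powers at the divisors of 336:
44^1 ≡ 44
44^2 ≡ 251
44^3 ≡ 260
44^4 ≡ 319
44^6 ≡ 200
44^7 ≡ 38
44^8 ≡ 324
44^12 ≡ 234
44^14 ≡ 96
44^16 ≡ 169
44^21 ≡ 278
44^24 ≡ 162
44^28 ≡ 117
44^42 ≡ 111
44^48 ≡ 295
44^56 ≡ 209
44^84 ≡ 189
44^112 ≡ 208
44^168 ≡ 336
44^336 ≡ 1
Therefore the multiplicative order of 44 modulo 337 is 336.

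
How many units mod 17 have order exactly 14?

φ(17) = 17 − 1 = 16 = 2^4.
In a cyclic group of order 16, there are φ(d) elements of order d for each divisor d of 16, and zero for non-divisors.
Since 14 ∤ 16, the count is 0.

0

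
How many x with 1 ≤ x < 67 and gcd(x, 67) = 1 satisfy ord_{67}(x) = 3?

φ(67) = 67 − 1 = 66 = 2 · 3 · 11.
(Z/67Z)^× is cyclic (|G| = 66); a cyclic group of order m has exactly φ(d) elements of each order d | m, and none otherwise.
3 | 66, and φ(3) = 3 − 1 = 2.

2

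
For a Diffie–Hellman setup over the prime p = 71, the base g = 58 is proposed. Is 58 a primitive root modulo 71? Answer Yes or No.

No

φ(71) = 71 − 1 = 70 = 2 · 5 · 7.
An element g generates (Z/71Z)^× iff g^(70/q) ≢ 1 (mod 71) for each prime q ∈ {2, 5, 7}.
58^35 ≡ 1 (mod 71)  [q = 2: ≡ 1 ✗]
58^14 ≡ 25 (mod 71)  [q = 5: ≢ 1 ✓]
58^10 ≡ 20 (mod 71)  [q = 7: ≢ 1 ✓]
Since 58^35 ≡ 1, the order of 58 divides 35 < 70, so 58 is not a primitive root.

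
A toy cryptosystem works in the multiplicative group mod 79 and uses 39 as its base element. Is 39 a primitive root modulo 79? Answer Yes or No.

Yes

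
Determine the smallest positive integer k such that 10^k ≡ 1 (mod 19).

Since 10 ∈ (Z/19Z)^×, its order divides φ(19) = 19 − 1 = 18 = 2 · 3^2.
Divisors of 18: 1, 2, 3, 6, 9, 18.
Test each divisor d:
10^1 ≡ 10
10^2 ≡ 5
10^3 ≡ 12
10^6 ≡ 11
10^9 ≡ 18
10^18 ≡ 1
Therefore the multiplicative order of 10 modulo 19 is 18.

18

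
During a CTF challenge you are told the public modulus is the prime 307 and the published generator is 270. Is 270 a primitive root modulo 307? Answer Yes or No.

φ(307) = 307 − 1 = 306 = 2 · 3^2 · 17.
270 is a primitive root mod 307 iff 270^(φ(307)/q) ≢ 1 for every prime q | φ(307), i.e. q ∈ {2, 3, 17}.
270^153 ≡ 306 (mod 307)  [q = 2: ≢ 1 ✓]
270^102 ≡ 289 (mod 307)  [q = 3: ≢ 1 ✓]
270^18 ≡ 64 (mod 307)  [q = 17: ≢ 1 ✓]
None equal 1, so ord_307(270) = 306: 270 is a primitive root.

Yes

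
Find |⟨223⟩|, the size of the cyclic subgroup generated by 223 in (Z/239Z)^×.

By Lagrange's theorem, ord_239(223) divides φ(239) = 239 − 1 = 238 = 2 · 7 · 17.
Divisors of 238: 1, 2, 7, 14, 17, 34, 119, 238.
Evaluate successive powers at the divisors of 238:
223^1 ≡ 223
223^2 ≡ 17
223^7 ≡ 23
223^14 ≡ 51
223^17 ≡ 229
223^34 ≡ 100
223^119 ≡ 238
223^238 ≡ 1
Therefore the multiplicative order of 223 modulo 239 is 238.

238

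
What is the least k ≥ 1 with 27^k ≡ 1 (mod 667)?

308

The order of 27 must divide φ(667) = φ(23·29) = (23−1)·(29−1) = 22·28 = 616 = 2^3 · 7 · 11.
Divisors of 616: 1, 2, 4, 7, 8, 11, 14, 22, 28, 44, 56, 77, 88, 154, 308, 616.
Check 27^d mod 667 for each divisor in increasing order:
27^1 ≡ 27 (mod 667)
27^2 ≡ 62 (mod 667)
27^4 ≡ 509 (mod 667)
27^7 ≡ 307 (mod 667)
27^8 ≡ 285 (mod 667)
27^11 ≡ 185 (mod 667)
27^14 ≡ 202 (mod 667)
27^22 ≡ 208 (mod 667)
27^28 ≡ 117 (mod 667)
27^44 ≡ 576 (mod 667)
27^56 ≡ 349 (mod 667)
27^77 ≡ 70 (mod 667)
27^88 ≡ 277 (mod 667)
27^154 ≡ 231 (mod 667)
27^308 ≡ 1 (mod 667) ✓
Hence ord(27) = 308.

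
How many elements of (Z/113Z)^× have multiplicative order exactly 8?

4

φ(113) = 113 − 1 = 112 = 2^4 · 7.
Since (Z/113Z)^× is cyclic of order 112, the number of elements of order d is φ(d) when d | 112 and 0 otherwise.
8 = 2^3 divides 112, and φ(8) = 4.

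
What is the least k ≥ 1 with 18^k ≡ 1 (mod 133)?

6

Since 18 ∈ (Z/133Z)^×, its order divides φ(133) = φ(7·19) = (7−1)·(19−1) = 6·18 = 108 = 2^2 · 3^3.
Divisors of 108: 1, 2, 3, 4, 6, 9, 12, 18, 27, 36, 54, 108.
Evaluate successive powers at the divisors of 108:
18^1 ≡ 18
18^2 ≡ 58
18^3 ≡ 113
18^4 ≡ 39
18^6 ≡ 1
Hence ord(18) = 6.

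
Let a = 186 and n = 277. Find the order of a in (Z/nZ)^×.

138

The order of 186 must divide φ(277) = 277 − 1 = 276 = 2^2 · 3 · 23.
Divisors of 276: 1, 2, 3, 4, 6, 12, 23, 46, 69, 92, 138, 276.
Check 186^d mod 277 for each divisor in increasing order:
186^1 ≡ 186 (mod 277)
186^2 ≡ 248 (mod 277)
186^3 ≡ 146 (mod 277)
186^4 ≡ 10 (mod 277)
186^6 ≡ 264 (mod 277)
186^12 ≡ 169 (mod 277)
186^23 ≡ 161 (mod 277)
186^46 ≡ 160 (mod 277)
186^69 ≡ 276 (mod 277)
186^92 ≡ 116 (mod 277)
186^138 ≡ 1 (mod 277) ✓
So ord_277(186) = 138.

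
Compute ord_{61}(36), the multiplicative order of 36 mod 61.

Since 36 ∈ (Z/61Z)^×, its order divides φ(61) = 61 − 1 = 60 = 2^2 · 3 · 5.
Divisors of 60: 1, 2, 3, 4, 5, 6, 10, 12, 15, 20, 30, 60.
Compute 36^d (mod 61) for the divisors d until we hit 1:
36^1 ≡ 36 (mod 61)
36^2 ≡ 15 (mod 61)
36^3 ≡ 52 (mod 61)
36^4 ≡ 42 (mod 61)
36^5 ≡ 48 (mod 61)
36^6 ≡ 20 (mod 61)
36^10 ≡ 47 (mod 61)
36^12 ≡ 34 (mod 61)
36^15 ≡ 60 (mod 61)
36^20 ≡ 13 (mod 61)
36^30 ≡ 1 (mod 61) ✓
So ord_61(36) = 30.

30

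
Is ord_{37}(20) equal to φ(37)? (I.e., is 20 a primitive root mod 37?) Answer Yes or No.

Yes

φ(37) = 37 − 1 = 36 = 2^2 · 3^2.
It suffices to check that the order of 20 is not a proper divisor of 36: compute 20^(36/q) for q ∈ {2, 3}.
20^18 ≡ 36 (mod 37)  [q = 2: ≢ 1 ✓]
20^12 ≡ 26 (mod 37)  [q = 3: ≢ 1 ✓]
All checks pass, so 20 has order 36 and is a primitive root modulo 37.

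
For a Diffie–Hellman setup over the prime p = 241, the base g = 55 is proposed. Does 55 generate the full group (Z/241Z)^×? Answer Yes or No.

Yes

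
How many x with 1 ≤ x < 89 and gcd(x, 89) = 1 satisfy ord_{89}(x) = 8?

φ(89) = 89 − 1 = 88 = 2^3 · 11.
(Z/89Z)^× is cyclic (|G| = 88); a cyclic group of order m has exactly φ(d) elements of each order d | m, and none otherwise.
8 = 2^3 divides 88, and φ(8) = 4.

4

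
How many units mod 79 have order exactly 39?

24

φ(79) = 79 − 1 = 78 = 2 · 3 · 13.
In a cyclic group of order 78, there are φ(d) elements of order d for each divisor d of 78, and zero for non-divisors.
39 = 3 · 13 divides 78, and φ(39) = 24.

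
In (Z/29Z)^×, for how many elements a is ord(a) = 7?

φ(29) = 29 − 1 = 28 = 2^2 · 7.
Since (Z/29Z)^× is cyclic of order 28, the number of elements of order d is φ(d) when d | 28 and 0 otherwise.
7 | 28, and φ(7) = 7 − 1 = 6.

6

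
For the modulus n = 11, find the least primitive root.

φ(11) = 11 − 1 = 10 = 2 · 5.
g is a primitive root iff g^(10/q) ≢ 1 (mod 11) for each prime q ∈ {2, 5}.
g = 2: 2^5 ≡ 10; 2^2 ≡ 4 — none is 1, so 2 is a primitive root.
Hence the least primitive root of 11 is 2.

2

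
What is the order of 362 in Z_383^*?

ord(362) | φ(383) = 383 − 1 = 382 = 2 · 191.
Divisors of 382: 1, 2, 191, 382.
Compute 362^d (mod 383) for the divisors d until we hit 1:
362^1 ≡ 362
362^2 ≡ 58
362^191 ≡ 382
362^382 ≡ 1
So ord_383(362) = 382.

382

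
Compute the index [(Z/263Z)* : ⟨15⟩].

1

Since 15 ∈ (Z/263Z)^×, its order divides φ(263) = 263 − 1 = 262 = 2 · 131.
Divisors of 262: 1, 2, 131, 262.
Test each divisor d:
15^1 ≡ 15
15^2 ≡ 225
15^131 ≡ 262
15^262 ≡ 1
The order of 15 is 262, so the subgroup it generates has 262 elements.
[(Z/263Z)^× : ⟨15⟩] = 262/262 = 1.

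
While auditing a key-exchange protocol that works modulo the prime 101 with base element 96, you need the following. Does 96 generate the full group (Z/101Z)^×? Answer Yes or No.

φ(101) = 101 − 1 = 100 = 2^2 · 5^2.
It suffices to check that the order of 96 is not a proper divisor of 100: compute 96^(100/q) for q ∈ {2, 5}.
96^50 ≡ 1 (mod 101)  [q = 2: ≡ 1 ✗]
96^20 ≡ 84 (mod 101)  [q = 5: ≢ 1 ✓]
Since 96^50 ≡ 1, the order of 96 divides 50 < 100, so 96 is not a primitive root.

No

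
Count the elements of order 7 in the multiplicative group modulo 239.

φ(239) = 239 − 1 = 238 = 2 · 7 · 17.
(Z/239Z)^× is cyclic (|G| = 238); a cyclic group of order m has exactly φ(d) elements of each order d | m, and none otherwise.
7 | 238, and φ(7) = 7 − 1 = 6.

6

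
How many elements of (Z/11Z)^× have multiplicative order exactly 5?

4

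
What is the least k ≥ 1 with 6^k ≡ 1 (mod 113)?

The order of 6 must divide φ(113) = 113 − 1 = 112 = 2^4 · 7.
Divisors of 112: 1, 2, 4, 7, 8, 14, 16, 28, 56, 112.
Compute 6^d (mod 113) for the divisors d until we hit 1:
6^1 ≡ 6
6^2 ≡ 36
6^4 ≡ 53
6^7 ≡ 35
6^8 ≡ 97
6^14 ≡ 95
6^16 ≡ 30
6^28 ≡ 98
6^56 ≡ 112
6^112 ≡ 1
Hence ord(6) = 112.

112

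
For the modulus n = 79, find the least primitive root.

φ(79) = 79 − 1 = 78 = 2 · 3 · 13.
Test candidates g = 2, 3, … against the prime factors q ∈ {2, 3, 13} of φ(79): g is a generator iff g^(78/q) ≢ 1 for every such q.
g = 2: 2^39 ≡ 1 — hits 1, so not a primitive root.
g = 3: 3^39 ≡ 78; 3^26 ≡ 23; 3^6 ≡ 18 — none is 1, so 3 is a primitive root.
So 3 is the smallest generator of (Z/79Z)^×.

3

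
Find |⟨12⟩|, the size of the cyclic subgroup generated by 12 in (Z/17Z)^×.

The order of 12 must divide φ(17) = 17 − 1 = 16 = 2^4.
Divisors of 16: 1, 2, 4, 8, 16.
Check 12^d mod 17 for each divisor in increasing order:
12^1 ≡ 12 (mod 17)
12^2 ≡ 8 (mod 17)
12^4 ≡ 13 (mod 17)
12^8 ≡ 16 (mod 17)
12^16 ≡ 1 (mod 17) ✓
Hence ord(12) = 16.

16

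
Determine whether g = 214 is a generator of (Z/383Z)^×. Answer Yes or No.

Yes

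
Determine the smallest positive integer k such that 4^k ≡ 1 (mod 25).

10

The order of 4 must divide φ(25) = φ(5^2) = 5·(5−1) = 20 = 2^2 · 5.
Divisors of 20: 1, 2, 4, 5, 10, 20.
Evaluate successive powers at the divisors of 20:
4^1 ≡ 4 (mod 25)
4^2 ≡ 16 (mod 25)
4^4 ≡ 6 (mod 25)
4^5 ≡ 24 (mod 25)
4^10 ≡ 1 (mod 25) ✓
Therefore the multiplicative order of 4 modulo 25 is 10.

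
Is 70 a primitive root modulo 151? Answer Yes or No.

No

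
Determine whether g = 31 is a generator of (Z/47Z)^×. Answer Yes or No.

Yes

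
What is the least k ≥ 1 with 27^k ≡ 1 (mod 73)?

4

Since 27 ∈ (Z/73Z)^×, its order divides φ(73) = 73 − 1 = 72 = 2^3 · 3^2.
Divisors of 72: 1, 2, 3, 4, 6, 8, 9, 12, 18, 24, 36, 72.
Evaluate successive powers at the divisors of 72:
27^1 ≡ 27 (mod 73)
27^2 ≡ 72 (mod 73)
27^3 ≡ 46 (mod 73)
27^4 ≡ 1 (mod 73) ✓
Therefore the multiplicative order of 27 modulo 73 is 4.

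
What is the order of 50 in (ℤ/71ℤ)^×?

ord(50) | φ(71) = 71 − 1 = 70 = 2 · 5 · 7.
Divisors of 70: 1, 2, 5, 7, 10, 14, 35, 70.
Test each divisor d:
50^1 ≡ 50 (mod 71)
50^2 ≡ 15 (mod 71)
50^5 ≡ 32 (mod 71)
50^7 ≡ 54 (mod 71)
50^10 ≡ 30 (mod 71)
50^14 ≡ 5 (mod 71)
50^35 ≡ 1 (mod 71) ✓
So ord_71(50) = 35.

35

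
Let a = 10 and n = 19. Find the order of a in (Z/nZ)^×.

18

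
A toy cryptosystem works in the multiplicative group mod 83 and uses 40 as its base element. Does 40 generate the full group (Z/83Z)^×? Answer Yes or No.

No

φ(83) = 83 − 1 = 82 = 2 · 41.
Test 40^(82/q) mod 83 for each prime factor q of 82:
40^41 ≡ 1 (mod 83)  [q = 2: ≡ 1 ✗]
40^2 ≡ 23 (mod 83)  [q = 41: ≢ 1 ✓]
40^41 ≡ 1 shows ord(40) | 41, strictly less than φ(83); not a primitive root.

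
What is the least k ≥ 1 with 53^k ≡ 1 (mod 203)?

21

ord(53) | φ(203) = φ(7·29) = (7−1)·(29−1) = 6·28 = 168 = 2^3 · 3 · 7.
Divisors of 168: 1, 2, 3, 4, 6, 7, 8, 12, 14, 21, 24, 28, 42, 56, 84, 168.
Compute 53^d (mod 203) for the divisors d until we hit 1:
53^1 ≡ 53 (mod 203)
53^2 ≡ 170 (mod 203)
53^3 ≡ 78 (mod 203)
53^4 ≡ 74 (mod 203)
53^6 ≡ 197 (mod 203)
53^7 ≡ 88 (mod 203)
53^8 ≡ 198 (mod 203)
53^12 ≡ 36 (mod 203)
53^14 ≡ 30 (mod 203)
53^21 ≡ 1 (mod 203) ✓
The smallest such exponent is 21, so the order of 53 is 21.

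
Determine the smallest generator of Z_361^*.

2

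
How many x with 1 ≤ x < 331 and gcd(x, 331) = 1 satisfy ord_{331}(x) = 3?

φ(331) = 331 − 1 = 330 = 2 · 3 · 5 · 11.
In a cyclic group of order 330, there are φ(d) elements of order d for each divisor d of 330, and zero for non-divisors.
3 | 330, and φ(3) = 3 − 1 = 2.

2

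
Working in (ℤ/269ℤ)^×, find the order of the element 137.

By Lagrange's theorem, ord_269(137) divides φ(269) = 269 − 1 = 268 = 2^2 · 67.
Divisors of 268: 1, 2, 4, 67, 134, 268.
Check 137^d mod 269 for each divisor in increasing order:
137^1 ≡ 137 (mod 269)
137^2 ≡ 208 (mod 269)
137^4 ≡ 224 (mod 269)
137^67 ≡ 82 (mod 269)
137^134 ≡ 268 (mod 269)
137^268 ≡ 1 (mod 269) ✓
The smallest such exponent is 268, so the order of 137 is 268.

268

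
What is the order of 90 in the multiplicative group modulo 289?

272

ord(90) | φ(289) = φ(17^2) = 17·(17−1) = 272 = 2^4 · 17.
Divisors of 272: 1, 2, 4, 8, 16, 17, 34, 68, 136, 272.
Evaluate successive powers at the divisors of 272:
90^1 ≡ 90 (mod 289)
90^2 ≡ 8 (mod 289)
90^4 ≡ 64 (mod 289)
90^8 ≡ 50 (mod 289)
90^16 ≡ 188 (mod 289)
90^17 ≡ 158 (mod 289)
90^34 ≡ 110 (mod 289)
90^68 ≡ 251 (mod 289)
90^136 ≡ 288 (mod 289)
90^272 ≡ 1 (mod 289) ✓
Hence ord(90) = 272.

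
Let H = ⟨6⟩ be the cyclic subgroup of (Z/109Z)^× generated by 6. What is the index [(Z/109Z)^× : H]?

1

The order of 6 must divide φ(109) = 109 − 1 = 108 = 2^2 · 3^3.
Divisors of 108: 1, 2, 3, 4, 6, 9, 12, 18, 27, 36, 54, 108.
Check 6^d mod 109 for each divisor in increasing order:
6^1 ≡ 6 (mod 109)
6^2 ≡ 36 (mod 109)
6^3 ≡ 107 (mod 109)
6^4 ≡ 97 (mod 109)
6^6 ≡ 4 (mod 109)
6^9 ≡ 101 (mod 109)
6^12 ≡ 16 (mod 109)
6^18 ≡ 64 (mod 109)
6^27 ≡ 33 (mod 109)
6^36 ≡ 63 (mod 109)
6^54 ≡ 108 (mod 109)
6^108 ≡ 1 (mod 109) ✓
The order of 6 is 108, so the subgroup it generates has 108 elements.
The index is φ(109) / ord(6) = 108 / 108 = 1.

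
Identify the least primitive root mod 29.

2

φ(29) = 29 − 1 = 28 = 2^2 · 7.
g is a primitive root iff g^(28/q) ≢ 1 (mod 29) for each prime q ∈ {2, 7}.
g = 2: 2^14 ≡ 28; 2^4 ≡ 16 — none is 1, so 2 is a primitive root.
So 2 is the smallest generator of (Z/29Z)^×.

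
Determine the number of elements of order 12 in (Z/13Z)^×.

φ(13) = 13 − 1 = 12 = 2^2 · 3.
Since (Z/13Z)^× is cyclic of order 12, the number of elements of order d is φ(d) when d | 12 and 0 otherwise.
12 = 2^2 · 3 divides 12, and φ(12) = 4.

4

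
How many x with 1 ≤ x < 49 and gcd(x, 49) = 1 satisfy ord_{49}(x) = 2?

φ(49) = φ(7^2) = 7·(7−1) = 42 = 2 · 3 · 7.
(Z/49Z)^× is cyclic (|G| = 42); a cyclic group of order m has exactly φ(d) elements of each order d | m, and none otherwise.
2 | 42, and φ(2) = 2 − 1 = 1.

1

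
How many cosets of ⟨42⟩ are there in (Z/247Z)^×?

24

ord(42) | φ(247) = φ(13·19) = (13−1)·(19−1) = 12·18 = 216 = 2^3 · 3^3.
Divisors of 216: 1, 2, 3, 4, 6, 8, 9, 12, 18, 24, 27, 36, 54, 72, 108, 216.
Check 42^d mod 247 for each divisor in increasing order:
42^1 ≡ 42 (mod 247)
42^2 ≡ 35 (mod 247)
42^3 ≡ 235 (mod 247)
42^4 ≡ 237 (mod 247)
42^6 ≡ 144 (mod 247)
42^8 ≡ 100 (mod 247)
42^9 ≡ 1 (mod 247) ✓
The order of 42 is 9, so the subgroup it generates has 9 elements.
Index = |(Z/247Z)^×| / |⟨42⟩| = 216 / 9 = 24.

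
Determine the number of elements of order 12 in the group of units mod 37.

φ(37) = 37 − 1 = 36 = 2^2 · 3^2.
In a cyclic group of order 36, there are φ(d) elements of order d for each divisor d of 36, and zero for non-divisors.
12 = 2^2 · 3 divides 36, and φ(12) = 4.

4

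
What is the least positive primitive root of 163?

2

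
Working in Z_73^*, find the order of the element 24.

12

The order of 24 must divide φ(73) = 73 − 1 = 72 = 2^3 · 3^2.
Divisors of 72: 1, 2, 3, 4, 6, 8, 9, 12, 18, 24, 36, 72.
Check 24^d mod 73 for each divisor in increasing order:
24^1 ≡ 24
24^2 ≡ 65
24^3 ≡ 27
24^4 ≡ 64
24^6 ≡ 72
24^8 ≡ 8
24^9 ≡ 46
24^12 ≡ 1
The smallest such exponent is 12, so the order of 24 is 12.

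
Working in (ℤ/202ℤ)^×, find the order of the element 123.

50

Since 123 ∈ (Z/202Z)^×, its order divides φ(202) = φ(2)·φ(101) = 1·100 = 100 = 2^2 · 5^2.
Divisors of 100: 1, 2, 4, 5, 10, 20, 25, 50, 100.
Check 123^d mod 202 for each divisor in increasing order:
123^1 ≡ 123
123^2 ≡ 181
123^4 ≡ 37
123^5 ≡ 107
123^10 ≡ 137
123^20 ≡ 185
123^25 ≡ 201
123^50 ≡ 1
Therefore the multiplicative order of 123 modulo 202 is 50.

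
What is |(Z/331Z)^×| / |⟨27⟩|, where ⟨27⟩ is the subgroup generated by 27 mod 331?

3

The order of 27 must divide φ(331) = 331 − 1 = 330 = 2 · 3 · 5 · 11.
Divisors of 330: 1, 2, 3, 5, 6, 10, 11, 15, 22, 30, 33, 55, 66, 110, 165, 330.
Evaluate successive powers at the divisors of 330:
27^1 ≡ 27 (mod 331)
27^2 ≡ 67 (mod 331)
27^3 ≡ 154 (mod 331)
27^5 ≡ 57 (mod 331)
27^6 ≡ 215 (mod 331)
27^10 ≡ 270 (mod 331)
27^11 ≡ 8 (mod 331)
27^15 ≡ 164 (mod 331)
27^22 ≡ 64 (mod 331)
27^30 ≡ 85 (mod 331)
27^33 ≡ 181 (mod 331)
27^55 ≡ 330 (mod 331)
27^66 ≡ 323 (mod 331)
27^110 ≡ 1 (mod 331) ✓
The order of 27 is 110, so the subgroup it generates has 110 elements.
[(Z/331Z)^× : ⟨27⟩] = 330/110 = 3.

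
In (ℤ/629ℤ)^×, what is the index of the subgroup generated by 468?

By Lagrange's theorem, ord_629(468) divides φ(629) = φ(17·37) = (17−1)·(37−1) = 16·36 = 576 = 2^6 · 3^2.
Divisors of 576: 1, 2, 3, 4, 6, 8, 9, 12, 16, 18, 24, 32, 36, 48, 64, 72, 96, 144, 192, 288, 576.
Compute 468^d (mod 629) for the divisors d until we hit 1:
468^1 ≡ 468 (mod 629)
468^2 ≡ 132 (mod 629)
468^3 ≡ 134 (mod 629)
468^4 ≡ 441 (mod 629)
468^6 ≡ 344 (mod 629)
468^8 ≡ 120 (mod 629)
468^9 ≡ 179 (mod 629)
468^12 ≡ 84 (mod 629)
468^16 ≡ 562 (mod 629)
468^18 ≡ 591 (mod 629)
468^24 ≡ 137 (mod 629)
468^32 ≡ 86 (mod 629)
468^36 ≡ 186 (mod 629)
468^48 ≡ 528 (mod 629)
468^64 ≡ 477 (mod 629)
468^72 ≡ 1 (mod 629) ✓
The order of 468 is 72, so the subgroup it generates has 72 elements.
The index is φ(629) / ord(468) = 576 / 72 = 8.

8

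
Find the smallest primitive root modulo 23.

φ(23) = 23 − 1 = 22 = 2 · 11.
g is a primitive root iff g^(22/q) ≢ 1 (mod 23) for each prime q ∈ {2, 11}.
g = 2: 2^11 ≡ 1 — hits 1, so not a primitive root.
g = 3: 3^11 ≡ 1 — hits 1, so not a primitive root.
g = 4: 4^11 ≡ 1 — hits 1, so not a primitive root.
g = 5: 5^11 ≡ 22; 5^2 ≡ 2 — none is 1, so 5 is a primitive root.
The smallest primitive root modulo 23 is 5.

5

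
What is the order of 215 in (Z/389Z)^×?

388

By Lagrange's theorem, ord_389(215) divides φ(389) = 389 − 1 = 388 = 2^2 · 97.
Divisors of 388: 1, 2, 4, 97, 194, 388.
Check 215^d mod 389 for each divisor in increasing order:
215^1 ≡ 215
215^2 ≡ 323
215^4 ≡ 77
215^97 ≡ 115
215^194 ≡ 388
215^388 ≡ 1
So ord_389(215) = 388.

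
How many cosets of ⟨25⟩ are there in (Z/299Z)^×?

The order of 25 must divide φ(299) = φ(13·23) = (13−1)·(23−1) = 12·22 = 264 = 2^3 · 3 · 11.
Divisors of 264: 1, 2, 3, 4, 6, 8, 11, 12, 22, 24, 33, 44, 66, 88, 132, 264.
Test each divisor d:
25^1 ≡ 25
25^2 ≡ 27
25^3 ≡ 77
25^4 ≡ 131
25^6 ≡ 248
25^8 ≡ 118
25^11 ≡ 116
25^12 ≡ 209
25^22 ≡ 1
The order of 25 is 22, so the subgroup it generates has 22 elements.
The index is φ(299) / ord(25) = 264 / 22 = 12.

12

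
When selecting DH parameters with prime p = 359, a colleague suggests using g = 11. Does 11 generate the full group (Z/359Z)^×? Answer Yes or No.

No

φ(359) = 359 − 1 = 358 = 2 · 179.
11 is a primitive root mod 359 iff 11^(φ(359)/q) ≢ 1 for every prime q | φ(359), i.e. q ∈ {2, 179}.
11^179 ≡ 1 (mod 359)  [q = 2: ≡ 1 ✗]
11^2 ≡ 121 (mod 359)  [q = 179: ≢ 1 ✓]
Since 11^179 ≡ 1, the order of 11 divides 179 < 358, so 11 is not a primitive root.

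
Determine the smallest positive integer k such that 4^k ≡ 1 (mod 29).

14

The order of 4 must divide φ(29) = 29 − 1 = 28 = 2^2 · 7.
Divisors of 28: 1, 2, 4, 7, 14, 28.
Check 4^d mod 29 for each divisor in increasing order:
4^1 ≡ 4 (mod 29)
4^2 ≡ 16 (mod 29)
4^4 ≡ 24 (mod 29)
4^7 ≡ 28 (mod 29)
4^14 ≡ 1 (mod 29) ✓
Therefore the multiplicative order of 4 modulo 29 is 14.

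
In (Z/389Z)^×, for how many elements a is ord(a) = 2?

1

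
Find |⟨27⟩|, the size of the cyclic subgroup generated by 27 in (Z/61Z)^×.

10

The order of 27 must divide φ(61) = 61 − 1 = 60 = 2^2 · 3 · 5.
Divisors of 60: 1, 2, 3, 4, 5, 6, 10, 12, 15, 20, 30, 60.
Evaluate successive powers at the divisors of 60:
27^1 ≡ 27 (mod 61)
27^2 ≡ 58 (mod 61)
27^3 ≡ 41 (mod 61)
27^4 ≡ 9 (mod 61)
27^5 ≡ 60 (mod 61)
27^6 ≡ 34 (mod 61)
27^10 ≡ 1 (mod 61) ✓
The smallest such exponent is 10, so the order of 27 is 10.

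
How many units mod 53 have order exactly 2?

φ(53) = 53 − 1 = 52 = 2^2 · 13.
(Z/53Z)^× is cyclic (|G| = 52); a cyclic group of order m has exactly φ(d) elements of each order d | m, and none otherwise.
2 | 52, and φ(2) = 2 − 1 = 1.

1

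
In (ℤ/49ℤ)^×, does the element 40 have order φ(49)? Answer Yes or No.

φ(49) = φ(7^2) = 7·(7−1) = 42 = 2 · 3 · 7.
It suffices to check that the order of 40 is not a proper divisor of 42: compute 40^(42/q) for q ∈ {2, 3, 7}.
40^21 ≡ 48 (mod 49)  [q = 2: ≢ 1 ✓]
40^14 ≡ 18 (mod 49)  [q = 3: ≢ 1 ✓]
40^6 ≡ 36 (mod 49)  [q = 7: ≢ 1 ✓]
None equal 1, so ord_49(40) = 42: 40 is a primitive root.

Yes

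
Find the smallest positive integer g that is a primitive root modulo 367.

φ(367) = 367 − 1 = 366 = 2 · 3 · 61.
Test candidates g = 2, 3, … against the prime factors q ∈ {2, 3, 61} of φ(367): g is a generator iff g^(366/q) ≢ 1 for every such q.
g = 2: 2^183 ≡ 1 — hits 1, so not a primitive root.
g = 3: 3^183 ≡ 366; 3^122 ≡ 1 — hits 1, so not a primitive root.
g = 4: 4^183 ≡ 1 — hits 1, so not a primitive root.
g = 5: 5^183 ≡ 366; 5^122 ≡ 1 — hits 1, so not a primitive root.
g = 6: 6^183 ≡ 366; 6^122 ≡ 283; 6^6 ≡ 47 — none is 1, so 6 is a primitive root.
The smallest primitive root modulo 367 is 6.

6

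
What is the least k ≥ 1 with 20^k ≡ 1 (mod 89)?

44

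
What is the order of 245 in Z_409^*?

204

By Lagrange's theorem, ord_409(245) divides φ(409) = 409 − 1 = 408 = 2^3 · 3 · 17.
Divisors of 408: 1, 2, 3, 4, 6, 8, 12, 17, 24, 34, 51, 68, 102, 136, 204, 408.
Check 245^d mod 409 for each divisor in increasing order:
245^1 ≡ 245
245^2 ≡ 311
245^3 ≡ 121
245^4 ≡ 197
245^6 ≡ 326
245^8 ≡ 363
245^12 ≡ 345
245^17 ≡ 217
245^24 ≡ 6
245^34 ≡ 54
245^51 ≡ 266
245^68 ≡ 53
245^102 ≡ 408
245^136 ≡ 355
245^204 ≡ 1
Therefore the multiplicative order of 245 modulo 409 is 204.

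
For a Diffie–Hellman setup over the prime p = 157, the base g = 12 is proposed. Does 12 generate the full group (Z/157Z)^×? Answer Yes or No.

No

φ(157) = 157 − 1 = 156 = 2^2 · 3 · 13.
It suffices to check that the order of 12 is not a proper divisor of 156: compute 12^(156/q) for q ∈ {2, 3, 13}.
12^78 ≡ 1 (mod 157)  [q = 2: ≡ 1 ✗]
12^52 ≡ 12 (mod 157)  [q = 3: ≢ 1 ✓]
12^12 ≡ 1 (mod 157)  [q = 13: ≡ 1 ✗]
12^78 ≡ 1 shows ord(12) | 78, strictly less than φ(157); not a primitive root.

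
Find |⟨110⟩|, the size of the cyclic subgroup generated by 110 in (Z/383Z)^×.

191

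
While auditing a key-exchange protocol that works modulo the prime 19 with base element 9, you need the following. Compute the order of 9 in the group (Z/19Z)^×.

9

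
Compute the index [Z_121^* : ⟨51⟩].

1

Since 51 ∈ (Z/121Z)^×, its order divides φ(121) = φ(11^2) = 11·(11−1) = 110 = 2 · 5 · 11.
Divisors of 110: 1, 2, 5, 10, 11, 22, 55, 110.
Check 51^d mod 121 for each divisor in increasing order:
51^1 ≡ 51 (mod 121)
51^2 ≡ 60 (mod 121)
51^5 ≡ 43 (mod 121)
51^10 ≡ 34 (mod 121)
51^11 ≡ 40 (mod 121)
51^22 ≡ 27 (mod 121)
51^55 ≡ 120 (mod 121)
51^110 ≡ 1 (mod 121) ✓
So ord_121(51) = 110, hence |⟨51⟩| = 110.
Index = |(Z/121Z)^×| / |⟨51⟩| = 110 / 110 = 1.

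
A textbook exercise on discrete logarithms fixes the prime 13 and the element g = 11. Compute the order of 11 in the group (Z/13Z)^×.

Since 11 ∈ (Z/13Z)^×, its order divides φ(13) = 13 − 1 = 12 = 2^2 · 3.
Divisors of 12: 1, 2, 3, 4, 6, 12.
Evaluate successive powers at the divisors of 12:
11^1 ≡ 11
11^2 ≡ 4
11^3 ≡ 5
11^4 ≡ 3
11^6 ≡ 12
11^12 ≡ 1
Therefore the multiplicative order of 11 modulo 13 is 12.

12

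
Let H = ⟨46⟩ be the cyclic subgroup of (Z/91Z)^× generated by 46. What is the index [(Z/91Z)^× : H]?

6

The order of 46 must divide φ(91) = φ(7·13) = (7−1)·(13−1) = 6·12 = 72 = 2^3 · 3^2.
Divisors of 72: 1, 2, 3, 4, 6, 8, 9, 12, 18, 24, 36, 72.
Compute 46^d (mod 91) for the divisors d until we hit 1:
46^1 ≡ 46 (mod 91)
46^2 ≡ 23 (mod 91)
46^3 ≡ 57 (mod 91)
46^4 ≡ 74 (mod 91)
46^6 ≡ 64 (mod 91)
46^8 ≡ 16 (mod 91)
46^9 ≡ 8 (mod 91)
46^12 ≡ 1 (mod 91) ✓
Thus |⟨46⟩| = ord(46) = 12.
[(Z/91Z)^× : ⟨46⟩] = 72/12 = 6.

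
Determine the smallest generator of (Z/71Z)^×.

7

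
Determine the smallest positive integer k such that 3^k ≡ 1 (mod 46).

ord(3) | φ(46) = φ(2)·φ(23) = 1·22 = 22 = 2 · 11.
Divisors of 22: 1, 2, 11, 22.
Test each divisor d:
3^1 ≡ 3 (mod 46)
3^2 ≡ 9 (mod 46)
3^11 ≡ 1 (mod 46) ✓
Hence ord(3) = 11.

11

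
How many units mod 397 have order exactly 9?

6

φ(397) = 397 − 1 = 396 = 2^2 · 3^2 · 11.
In a cyclic group of order 396, there are φ(d) elements of order d for each divisor d of 396, and zero for non-divisors.
9 = 3^2 divides 396, and φ(9) = 6.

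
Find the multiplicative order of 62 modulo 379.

ord(62) | φ(379) = 379 − 1 = 378 = 2 · 3^3 · 7.
Divisors of 378: 1, 2, 3, 6, 7, 9, 14, 18, 21, 27, 42, 54, 63, 126, 189, 378.
Test each divisor d:
62^1 ≡ 62
62^2 ≡ 54
62^3 ≡ 316
62^6 ≡ 179
62^7 ≡ 107
62^9 ≡ 93
62^14 ≡ 79
62^18 ≡ 311
62^21 ≡ 115
62^27 ≡ 119
62^42 ≡ 339
62^54 ≡ 138
62^63 ≡ 327
62^126 ≡ 51
62^189 ≡ 1
Therefore the multiplicative order of 62 modulo 379 is 189.

189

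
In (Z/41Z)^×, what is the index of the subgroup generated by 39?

2

ord(39) | φ(41) = 41 − 1 = 40 = 2^3 · 5.
Divisors of 40: 1, 2, 4, 5, 8, 10, 20, 40.
Compute 39^d (mod 41) for the divisors d until we hit 1:
39^1 ≡ 39
39^2 ≡ 4
39^4 ≡ 16
39^5 ≡ 9
39^8 ≡ 10
39^10 ≡ 40
39^20 ≡ 1
So ord_41(39) = 20, hence |⟨39⟩| = 20.
The index is φ(41) / ord(39) = 40 / 20 = 2.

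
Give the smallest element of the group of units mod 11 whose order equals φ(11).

2

φ(11) = 11 − 1 = 10 = 2 · 5.
Test candidates g = 2, 3, … against the prime factors q ∈ {2, 5} of φ(11): g is a generator iff g^(10/q) ≢ 1 for every such q.
g = 2: 2^5 ≡ 10; 2^2 ≡ 4 — none is 1, so 2 is a primitive root.
So 2 is the smallest generator of (Z/11Z)^×.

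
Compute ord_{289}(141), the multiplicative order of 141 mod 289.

The order of 141 must divide φ(289) = φ(17^2) = 17·(17−1) = 272 = 2^4 · 17.
Divisors of 272: 1, 2, 4, 8, 16, 17, 34, 68, 136, 272.
Test each divisor d:
141^1 ≡ 141
141^2 ≡ 229
141^4 ≡ 132
141^8 ≡ 84
141^16 ≡ 120
141^17 ≡ 158
141^34 ≡ 110
141^68 ≡ 251
141^136 ≡ 288
141^272 ≡ 1
So ord_289(141) = 272.

272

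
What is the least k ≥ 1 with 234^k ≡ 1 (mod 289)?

68

Since 234 ∈ (Z/289Z)^×, its order divides φ(289) = φ(17^2) = 17·(17−1) = 272 = 2^4 · 17.
Divisors of 272: 1, 2, 4, 8, 16, 17, 34, 68, 136, 272.
Check 234^d mod 289 for each divisor in increasing order:
234^1 ≡ 234 (mod 289)
234^2 ≡ 135 (mod 289)
234^4 ≡ 18 (mod 289)
234^8 ≡ 35 (mod 289)
234^16 ≡ 69 (mod 289)
234^17 ≡ 251 (mod 289)
234^34 ≡ 288 (mod 289)
234^68 ≡ 1 (mod 289) ✓
Therefore the multiplicative order of 234 modulo 289 is 68.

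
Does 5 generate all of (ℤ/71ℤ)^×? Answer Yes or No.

No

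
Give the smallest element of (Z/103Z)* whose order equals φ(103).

5

φ(103) = 103 − 1 = 102 = 2 · 3 · 17.
g is a primitive root iff g^(102/q) ≢ 1 (mod 103) for each prime q ∈ {2, 3, 17}.
g = 2: 2^51 ≡ 1 — hits 1, so not a primitive root.
g = 3: 3^51 ≡ 102; 3^34 ≡ 1 — hits 1, so not a primitive root.
g = 4: 4^51 ≡ 1 — hits 1, so not a primitive root.
g = 5: 5^51 ≡ 102; 5^34 ≡ 56; 5^6 ≡ 72 — none is 1, so 5 is a primitive root.
Hence the least primitive root of 103 is 5.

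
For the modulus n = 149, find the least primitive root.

2

φ(149) = 149 − 1 = 148 = 2^2 · 37.
g is a primitive root iff g^(148/q) ≢ 1 (mod 149) for each prime q ∈ {2, 37}.
g = 2: 2^74 ≡ 148; 2^4 ≡ 16 — none is 1, so 2 is a primitive root.
The smallest primitive root modulo 149 is 2.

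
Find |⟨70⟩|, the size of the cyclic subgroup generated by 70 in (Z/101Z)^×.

50

The order of 70 must divide φ(101) = 101 − 1 = 100 = 2^2 · 5^2.
Divisors of 100: 1, 2, 4, 5, 10, 20, 25, 50, 100.
Evaluate successive powers at the divisors of 100:
70^1 ≡ 70
70^2 ≡ 52
70^4 ≡ 78
70^5 ≡ 6
70^10 ≡ 36
70^20 ≡ 84
70^25 ≡ 100
70^50 ≡ 1
Therefore the multiplicative order of 70 modulo 101 is 50.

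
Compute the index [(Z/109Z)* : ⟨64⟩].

18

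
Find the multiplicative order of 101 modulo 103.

102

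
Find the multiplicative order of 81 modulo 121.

By Lagrange's theorem, ord_121(81) divides φ(121) = φ(11^2) = 11·(11−1) = 110 = 2 · 5 · 11.
Divisors of 110: 1, 2, 5, 10, 11, 22, 55, 110.
Test each divisor d:
81^1 ≡ 81
81^2 ≡ 27
81^5 ≡ 1
The smallest such exponent is 5, so the order of 81 is 5.

5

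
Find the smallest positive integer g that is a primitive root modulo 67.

φ(67) = 67 − 1 = 66 = 2 · 3 · 11.
Test candidates g = 2, 3, … against the prime factors q ∈ {2, 3, 11} of φ(67): g is a generator iff g^(66/q) ≢ 1 for every such q.
g = 2: 2^33 ≡ 66; 2^22 ≡ 37; 2^6 ≡ 64 — none is 1, so 2 is a primitive root.
The smallest primitive root modulo 67 is 2.

2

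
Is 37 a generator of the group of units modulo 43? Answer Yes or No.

No

φ(43) = 43 − 1 = 42 = 2 · 3 · 7.
Test 37^(42/q) mod 43 for each prime factor q of 42:
37^21 ≡ 42 (mod 43)  [q = 2: ≢ 1 ✓]
37^14 ≡ 36 (mod 43)  [q = 3: ≢ 1 ✓]
37^6 ≡ 1 (mod 43)  [q = 7: ≡ 1 ✗]
37^6 ≡ 1 shows ord(37) | 6, strictly less than φ(43); not a primitive root.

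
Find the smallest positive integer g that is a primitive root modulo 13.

φ(13) = 13 − 1 = 12 = 2^2 · 3.
g is a primitive root iff g^(12/q) ≢ 1 (mod 13) for each prime q ∈ {2, 3}.
g = 2: 2^6 ≡ 12; 2^4 ≡ 3 — none is 1, so 2 is a primitive root.
The smallest primitive root modulo 13 is 2.

2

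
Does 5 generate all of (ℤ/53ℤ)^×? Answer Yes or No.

Yes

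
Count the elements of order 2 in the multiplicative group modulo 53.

1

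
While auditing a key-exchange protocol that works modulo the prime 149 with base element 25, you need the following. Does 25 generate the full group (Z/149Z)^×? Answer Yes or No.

No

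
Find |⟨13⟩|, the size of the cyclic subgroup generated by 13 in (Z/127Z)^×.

By Lagrange's theorem, ord_127(13) divides φ(127) = 127 − 1 = 126 = 2 · 3^2 · 7.
Divisors of 126: 1, 2, 3, 6, 7, 9, 14, 18, 21, 42, 63, 126.
Compute 13^d (mod 127) for the divisors d until we hit 1:
13^1 ≡ 13
13^2 ≡ 42
13^3 ≡ 38
13^6 ≡ 47
13^7 ≡ 103
13^9 ≡ 8
13^14 ≡ 68
13^18 ≡ 64
13^21 ≡ 19
13^42 ≡ 107
13^63 ≡ 1
Hence ord(13) = 63.

63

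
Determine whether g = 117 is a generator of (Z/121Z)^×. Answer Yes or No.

φ(121) = φ(11^2) = 11·(11−1) = 110 = 2 · 5 · 11.
It suffices to check that the order of 117 is not a proper divisor of 110: compute 117^(110/q) for q ∈ {2, 5, 11}.
117^55 ≡ 120 (mod 121)  [q = 2: ≢ 1 ✓]
117^22 ≡ 27 (mod 121)  [q = 5: ≢ 1 ✓]
117^10 ≡ 111 (mod 121)  [q = 11: ≢ 1 ✓]
All checks pass, so 117 has order 110 and is a primitive root modulo 121.

Yes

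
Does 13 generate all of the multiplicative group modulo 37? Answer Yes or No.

Yes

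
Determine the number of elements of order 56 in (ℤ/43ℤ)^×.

φ(43) = 43 − 1 = 42 = 2 · 3 · 7.
In a cyclic group of order 42, there are φ(d) elements of order d for each divisor d of 42, and zero for non-divisors.
56 does not divide 42, so no element of (Z/43Z)^× has order 56.

0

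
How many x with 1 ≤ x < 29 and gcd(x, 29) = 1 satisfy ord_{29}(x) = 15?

0

φ(29) = 29 − 1 = 28 = 2^2 · 7.
Since (Z/29Z)^× is cyclic of order 28, the number of elements of order d is φ(d) when d | 28 and 0 otherwise.
Here 28 is not a multiple of 15, so there are no elements of order 15.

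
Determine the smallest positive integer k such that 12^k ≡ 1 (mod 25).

20

The order of 12 must divide φ(25) = φ(5^2) = 5·(5−1) = 20 = 2^2 · 5.
Divisors of 20: 1, 2, 4, 5, 10, 20.
Compute 12^d (mod 25) for the divisors d until we hit 1:
12^1 ≡ 12
12^2 ≡ 19
12^4 ≡ 11
12^5 ≡ 7
12^10 ≡ 24
12^20 ≡ 1
Hence ord(12) = 20.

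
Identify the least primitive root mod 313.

φ(313) = 313 − 1 = 312 = 2^3 · 3 · 13.
g is a primitive root iff g^(312/q) ≢ 1 (mod 313) for each prime q ∈ {2, 3, 13}.
g = 2: 2^156 ≡ 1 — hits 1, so not a primitive root.
g = 3: 3^156 ≡ 1 — hits 1, so not a primitive root.
g = 4: 4^156 ≡ 1 — hits 1, so not a primitive root.
g = 5: 5^156 ≡ 312; 5^104 ≡ 1 — hits 1, so not a primitive root.
g = 6: 6^156 ≡ 1 — hits 1, so not a primitive root.
g = 7: 7^156 ≡ 312; 7^104 ≡ 1 — hits 1, so not a primitive root.
g = 8: 8^156 ≡ 1 — hits 1, so not a primitive root.
g = 9: 9^156 ≡ 1 — hits 1, so not a primitive root.
g = 10: 10^156 ≡ 312; 10^104 ≡ 214; 10^24 ≡ 103 — none is 1, so 10 is a primitive root.
The smallest primitive root modulo 313 is 10.

10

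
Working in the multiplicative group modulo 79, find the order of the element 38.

ord(38) | φ(79) = 79 − 1 = 78 = 2 · 3 · 13.
Divisors of 78: 1, 2, 3, 6, 13, 26, 39, 78.
Test each divisor d:
38^1 ≡ 38 (mod 79)
38^2 ≡ 22 (mod 79)
38^3 ≡ 46 (mod 79)
38^6 ≡ 62 (mod 79)
38^13 ≡ 1 (mod 79) ✓
So ord_79(38) = 13.

13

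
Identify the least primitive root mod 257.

φ(257) = 257 − 1 = 256 = 2^8.
Test candidates g = 2, 3, … against the prime factors q ∈ {2} of φ(257): g is a generator iff g^(256/q) ≢ 1 for every such q.
g = 2: 2^128 ≡ 1 — hits 1, so not a primitive root.
g = 3: 3^128 ≡ 256 — none is 1, so 3 is a primitive root.
The smallest primitive root modulo 257 is 3.

3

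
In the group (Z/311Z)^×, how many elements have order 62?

30

φ(311) = 311 − 1 = 310 = 2 · 5 · 31.
(Z/311Z)^× is cyclic (|G| = 310); a cyclic group of order m has exactly φ(d) elements of each order d | m, and none otherwise.
62 = 2 · 31 divides 310, and φ(62) = 30.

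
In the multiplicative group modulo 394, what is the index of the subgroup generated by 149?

1

ord(149) | φ(394) = φ(2)·φ(197) = 1·196 = 196 = 2^2 · 7^2.
Divisors of 196: 1, 2, 4, 7, 14, 28, 49, 98, 196.
Test each divisor d:
149^1 ≡ 149 (mod 394)
149^2 ≡ 137 (mod 394)
149^4 ≡ 251 (mod 394)
149^7 ≡ 87 (mod 394)
149^14 ≡ 83 (mod 394)
149^28 ≡ 191 (mod 394)
149^49 ≡ 211 (mod 394)
149^98 ≡ 393 (mod 394)
149^196 ≡ 1 (mod 394) ✓
So ord_394(149) = 196, hence |⟨149⟩| = 196.
[(Z/394Z)^× : ⟨149⟩] = 196/196 = 1.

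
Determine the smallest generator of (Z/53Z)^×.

φ(53) = 53 − 1 = 52 = 2^2 · 13.
g is a primitive root iff g^(52/q) ≢ 1 (mod 53) for each prime q ∈ {2, 13}.
g = 2: 2^26 ≡ 52; 2^4 ≡ 16 — none is 1, so 2 is a primitive root.
The smallest primitive root modulo 53 is 2.

2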